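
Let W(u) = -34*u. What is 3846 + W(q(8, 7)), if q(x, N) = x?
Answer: 3574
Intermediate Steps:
3846 + W(q(8, 7)) = 3846 - 34*8 = 3846 - 272 = 3574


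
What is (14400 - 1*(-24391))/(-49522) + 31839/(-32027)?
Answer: -2819090315/1586041094 ≈ -1.7774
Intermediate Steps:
(14400 - 1*(-24391))/(-49522) + 31839/(-32027) = (14400 + 24391)*(-1/49522) + 31839*(-1/32027) = 38791*(-1/49522) - 31839/32027 = -38791/49522 - 31839/32027 = -2819090315/1586041094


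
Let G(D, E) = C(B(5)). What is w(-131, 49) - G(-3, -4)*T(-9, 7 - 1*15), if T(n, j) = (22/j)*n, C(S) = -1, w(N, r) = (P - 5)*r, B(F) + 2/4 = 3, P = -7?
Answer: -2253/4 ≈ -563.25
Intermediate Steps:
B(F) = 5/2 (B(F) = -1/2 + 3 = 5/2)
w(N, r) = -12*r (w(N, r) = (-7 - 5)*r = -12*r)
G(D, E) = -1
T(n, j) = 22*n/j
w(-131, 49) - G(-3, -4)*T(-9, 7 - 1*15) = -12*49 - (-1)*22*(-9)/(7 - 1*15) = -588 - (-1)*22*(-9)/(7 - 15) = -588 - (-1)*22*(-9)/(-8) = -588 - (-1)*22*(-9)*(-1/8) = -588 - (-1)*99/4 = -588 - 1*(-99/4) = -588 + 99/4 = -2253/4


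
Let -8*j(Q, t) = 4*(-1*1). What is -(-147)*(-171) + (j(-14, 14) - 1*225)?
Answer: -50723/2 ≈ -25362.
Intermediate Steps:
j(Q, t) = ½ (j(Q, t) = -(-1*1)/2 = -(-1)/2 = -⅛*(-4) = ½)
-(-147)*(-171) + (j(-14, 14) - 1*225) = -(-147)*(-171) + (½ - 1*225) = -147*171 + (½ - 225) = -25137 - 449/2 = -50723/2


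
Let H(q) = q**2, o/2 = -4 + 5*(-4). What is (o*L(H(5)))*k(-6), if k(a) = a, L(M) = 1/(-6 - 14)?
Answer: -72/5 ≈ -14.400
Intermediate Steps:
o = -48 (o = 2*(-4 + 5*(-4)) = 2*(-4 - 20) = 2*(-24) = -48)
L(M) = -1/20 (L(M) = 1/(-20) = -1/20)
(o*L(H(5)))*k(-6) = -48*(-1/20)*(-6) = (12/5)*(-6) = -72/5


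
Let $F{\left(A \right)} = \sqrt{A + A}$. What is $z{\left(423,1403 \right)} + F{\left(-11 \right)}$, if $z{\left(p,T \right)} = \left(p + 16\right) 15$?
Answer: $6585 + i \sqrt{22} \approx 6585.0 + 4.6904 i$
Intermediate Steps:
$F{\left(A \right)} = \sqrt{2} \sqrt{A}$ ($F{\left(A \right)} = \sqrt{2 A} = \sqrt{2} \sqrt{A}$)
$z{\left(p,T \right)} = 240 + 15 p$ ($z{\left(p,T \right)} = \left(16 + p\right) 15 = 240 + 15 p$)
$z{\left(423,1403 \right)} + F{\left(-11 \right)} = \left(240 + 15 \cdot 423\right) + \sqrt{2} \sqrt{-11} = \left(240 + 6345\right) + \sqrt{2} i \sqrt{11} = 6585 + i \sqrt{22}$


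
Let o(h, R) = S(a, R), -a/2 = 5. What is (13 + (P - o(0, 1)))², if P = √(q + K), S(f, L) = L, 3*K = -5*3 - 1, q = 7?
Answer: (36 + √15)²/9 ≈ 176.65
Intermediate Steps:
K = -16/3 (K = (-5*3 - 1)/3 = (-15 - 1)/3 = (⅓)*(-16) = -16/3 ≈ -5.3333)
a = -10 (a = -2*5 = -10)
o(h, R) = R
P = √15/3 (P = √(7 - 16/3) = √(5/3) = √15/3 ≈ 1.2910)
(13 + (P - o(0, 1)))² = (13 + (√15/3 - 1*1))² = (13 + (√15/3 - 1))² = (13 + (-1 + √15/3))² = (12 + √15/3)²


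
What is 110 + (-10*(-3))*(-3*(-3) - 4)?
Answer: 260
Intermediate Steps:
110 + (-10*(-3))*(-3*(-3) - 4) = 110 + 30*(9 - 4) = 110 + 30*5 = 110 + 150 = 260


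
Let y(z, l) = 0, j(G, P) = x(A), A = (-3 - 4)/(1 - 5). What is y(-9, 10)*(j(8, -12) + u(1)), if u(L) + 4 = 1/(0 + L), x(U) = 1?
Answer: 0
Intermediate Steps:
A = 7/4 (A = -7/(-4) = -7*(-¼) = 7/4 ≈ 1.7500)
j(G, P) = 1
u(L) = -4 + 1/L (u(L) = -4 + 1/(0 + L) = -4 + 1/L)
y(-9, 10)*(j(8, -12) + u(1)) = 0*(1 + (-4 + 1/1)) = 0*(1 + (-4 + 1)) = 0*(1 - 3) = 0*(-2) = 0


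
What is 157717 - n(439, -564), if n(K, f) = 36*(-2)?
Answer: 157789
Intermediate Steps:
n(K, f) = -72
157717 - n(439, -564) = 157717 - 1*(-72) = 157717 + 72 = 157789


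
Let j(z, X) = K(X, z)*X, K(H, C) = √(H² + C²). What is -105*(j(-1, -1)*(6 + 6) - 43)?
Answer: 4515 + 1260*√2 ≈ 6296.9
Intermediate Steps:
K(H, C) = √(C² + H²)
j(z, X) = X*√(X² + z²) (j(z, X) = √(z² + X²)*X = √(X² + z²)*X = X*√(X² + z²))
-105*(j(-1, -1)*(6 + 6) - 43) = -105*((-√((-1)² + (-1)²))*(6 + 6) - 43) = -105*(-√(1 + 1)*12 - 43) = -105*(-√2*12 - 43) = -105*(-12*√2 - 43) = -105*(-43 - 12*√2) = 4515 + 1260*√2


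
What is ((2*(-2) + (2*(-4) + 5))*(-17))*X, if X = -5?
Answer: -595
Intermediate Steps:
((2*(-2) + (2*(-4) + 5))*(-17))*X = ((2*(-2) + (2*(-4) + 5))*(-17))*(-5) = ((-4 + (-8 + 5))*(-17))*(-5) = ((-4 - 3)*(-17))*(-5) = -7*(-17)*(-5) = 119*(-5) = -595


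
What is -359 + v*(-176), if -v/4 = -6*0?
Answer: -359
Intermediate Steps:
v = 0 (v = -(-24)*0 = -4*0 = 0)
-359 + v*(-176) = -359 + 0*(-176) = -359 + 0 = -359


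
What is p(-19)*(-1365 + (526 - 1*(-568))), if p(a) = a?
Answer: 5149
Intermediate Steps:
p(-19)*(-1365 + (526 - 1*(-568))) = -19*(-1365 + (526 - 1*(-568))) = -19*(-1365 + (526 + 568)) = -19*(-1365 + 1094) = -19*(-271) = 5149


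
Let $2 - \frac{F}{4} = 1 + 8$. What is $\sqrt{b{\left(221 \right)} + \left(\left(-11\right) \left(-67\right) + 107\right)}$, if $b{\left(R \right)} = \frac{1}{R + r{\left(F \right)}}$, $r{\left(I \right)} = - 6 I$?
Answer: $\frac{\sqrt{127715313}}{389} \approx 29.052$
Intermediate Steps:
$F = -28$ ($F = 8 - 4 \left(1 + 8\right) = 8 - 36 = -28$)
$b{\left(R \right)} = \frac{1}{168 + R}$ ($b{\left(R \right)} = \frac{1}{R - -168} = \frac{1}{R + 168} = \frac{1}{168 + R}$)
$\sqrt{b{\left(221 \right)} + \left(\left(-11\right) \left(-67\right) + 107\right)} = \sqrt{\frac{1}{168 + 221} + \left(\left(-11\right) \left(-67\right) + 107\right)} = \sqrt{\frac{1}{389} + \left(737 + 107\right)} = \sqrt{\frac{1}{389} + 844} = \sqrt{\frac{328317}{389}} = \frac{\sqrt{127715313}}{389}$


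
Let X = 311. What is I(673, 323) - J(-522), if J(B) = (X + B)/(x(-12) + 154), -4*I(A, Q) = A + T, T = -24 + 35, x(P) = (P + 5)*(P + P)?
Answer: -54851/322 ≈ -170.34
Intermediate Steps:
x(P) = 2*P*(5 + P) (x(P) = (5 + P)*(2*P) = 2*P*(5 + P))
T = 11
I(A, Q) = -11/4 - A/4 (I(A, Q) = -(A + 11)/4 = -(11 + A)/4 = -11/4 - A/4)
J(B) = 311/322 + B/322 (J(B) = (311 + B)/(2*(-12)*(5 - 12) + 154) = (311 + B)/(2*(-12)*(-7) + 154) = (311 + B)/(168 + 154) = (311 + B)/322 = (311 + B)*(1/322) = 311/322 + B/322)
I(673, 323) - J(-522) = (-11/4 - ¼*673) - (311/322 + (1/322)*(-522)) = (-11/4 - 673/4) - (311/322 - 261/161) = -171 - 1*(-211/322) = -171 + 211/322 = -54851/322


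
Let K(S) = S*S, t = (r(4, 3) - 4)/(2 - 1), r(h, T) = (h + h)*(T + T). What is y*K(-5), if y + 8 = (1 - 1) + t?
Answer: 900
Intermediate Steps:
r(h, T) = 4*T*h (r(h, T) = (2*h)*(2*T) = 4*T*h)
t = 44 (t = (4*3*4 - 4)/(2 - 1) = (48 - 4)/1 = 44*1 = 44)
K(S) = S²
y = 36 (y = -8 + ((1 - 1) + 44) = -8 + (0 + 44) = -8 + 44 = 36)
y*K(-5) = 36*(-5)² = 36*25 = 900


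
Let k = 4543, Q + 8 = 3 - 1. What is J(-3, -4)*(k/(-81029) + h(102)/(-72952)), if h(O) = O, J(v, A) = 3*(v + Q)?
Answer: 4585759569/2955613804 ≈ 1.5515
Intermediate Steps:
Q = -6 (Q = -8 + (3 - 1) = -8 + 2 = -6)
J(v, A) = -18 + 3*v (J(v, A) = 3*(v - 6) = 3*(-6 + v) = -18 + 3*v)
J(-3, -4)*(k/(-81029) + h(102)/(-72952)) = (-18 + 3*(-3))*(4543/(-81029) + 102/(-72952)) = (-18 - 9)*(4543*(-1/81029) + 102*(-1/72952)) = -27*(-4543/81029 - 51/36476) = -27*(-169842947/2955613804) = 4585759569/2955613804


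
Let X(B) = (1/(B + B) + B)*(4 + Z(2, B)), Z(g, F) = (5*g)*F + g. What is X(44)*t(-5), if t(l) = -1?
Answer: -863679/44 ≈ -19629.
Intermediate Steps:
Z(g, F) = g + 5*F*g (Z(g, F) = 5*F*g + g = g + 5*F*g)
X(B) = (6 + 10*B)*(B + 1/(2*B)) (X(B) = (1/(B + B) + B)*(4 + 2*(1 + 5*B)) = (1/(2*B) + B)*(4 + (2 + 10*B)) = (1/(2*B) + B)*(6 + 10*B) = (B + 1/(2*B))*(6 + 10*B) = (6 + 10*B)*(B + 1/(2*B)))
X(44)*t(-5) = (5 + 3/44 + 6*44 + 10*44²)*(-1) = (5 + 3*(1/44) + 264 + 10*1936)*(-1) = (5 + 3/44 + 264 + 19360)*(-1) = (863679/44)*(-1) = -863679/44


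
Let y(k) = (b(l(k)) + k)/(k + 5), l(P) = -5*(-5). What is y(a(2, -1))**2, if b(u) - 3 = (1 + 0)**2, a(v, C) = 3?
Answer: 49/64 ≈ 0.76563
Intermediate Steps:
l(P) = 25
b(u) = 4 (b(u) = 3 + (1 + 0)**2 = 3 + 1**2 = 3 + 1 = 4)
y(k) = (4 + k)/(5 + k) (y(k) = (4 + k)/(k + 5) = (4 + k)/(5 + k))
y(a(2, -1))**2 = ((4 + 3)/(5 + 3))**2 = (7/8)**2 = 49/64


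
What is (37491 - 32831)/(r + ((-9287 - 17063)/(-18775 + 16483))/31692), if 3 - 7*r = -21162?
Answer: 236945364768/153738480901 ≈ 1.5412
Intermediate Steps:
r = 21165/7 (r = 3/7 - ⅐*(-21162) = 3/7 + 21162/7 = 21165/7 ≈ 3023.6)
(37491 - 32831)/(r + ((-9287 - 17063)/(-18775 + 16483))/31692) = (37491 - 32831)/(21165/7 + ((-9287 - 17063)/(-18775 + 16483))/31692) = 4660/(21165/7 - 26350/(-2292)*(1/31692)) = 4660/(21165/7 - 26350*(-1/2292)*(1/31692)) = 4660/(21165/7 + (13175/1146)*(1/31692)) = 4660/(21165/7 + 13175/36319032) = 4660/(768692404505/254233224) = 4660*(254233224/768692404505) = 236945364768/153738480901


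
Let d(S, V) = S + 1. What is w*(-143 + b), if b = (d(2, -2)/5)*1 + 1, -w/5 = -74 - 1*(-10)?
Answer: -45248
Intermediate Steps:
d(S, V) = 1 + S
w = 320 (w = -5*(-74 - 1*(-10)) = -5*(-74 + 10) = -5*(-64) = 320)
b = 8/5 (b = ((1 + 2)/5)*1 + 1 = (3*(⅕))*1 + 1 = (⅗)*1 + 1 = ⅗ + 1 = 8/5 ≈ 1.6000)
w*(-143 + b) = 320*(-143 + 8/5) = 320*(-707/5) = -45248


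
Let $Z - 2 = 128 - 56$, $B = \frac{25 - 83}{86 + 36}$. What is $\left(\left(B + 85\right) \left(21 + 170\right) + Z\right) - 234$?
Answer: $\frac{975036}{61} \approx 15984.0$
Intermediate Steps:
$B = - \frac{29}{61}$ ($B = - \frac{58}{122} = \left(-58\right) \frac{1}{122} = - \frac{29}{61} \approx -0.47541$)
$Z = 74$ ($Z = 2 + \left(128 - 56\right) = 2 + 72 = 74$)
$\left(\left(B + 85\right) \left(21 + 170\right) + Z\right) - 234 = \left(\left(- \frac{29}{61} + 85\right) \left(21 + 170\right) + 74\right) - 234 = \left(\frac{5156}{61} \cdot 191 + 74\right) - 234 = \left(\frac{984796}{61} + 74\right) - 234 = \frac{989310}{61} - 234 = \frac{975036}{61}$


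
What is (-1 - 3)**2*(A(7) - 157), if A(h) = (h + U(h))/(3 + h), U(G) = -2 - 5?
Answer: -2512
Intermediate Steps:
U(G) = -7
A(h) = (-7 + h)/(3 + h) (A(h) = (h - 7)/(3 + h) = (-7 + h)/(3 + h))
(-1 - 3)**2*(A(7) - 157) = (-1 - 3)**2*((-7 + 7)/(3 + 7) - 157) = (-4)**2*(0/10 - 157) = 16*((1/10)*0 - 157) = 16*(0 - 157) = 16*(-157) = -2512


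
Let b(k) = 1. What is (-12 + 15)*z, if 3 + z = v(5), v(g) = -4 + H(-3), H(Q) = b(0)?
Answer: -18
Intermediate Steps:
H(Q) = 1
v(g) = -3 (v(g) = -4 + 1 = -3)
z = -6 (z = -3 - 3 = -6)
(-12 + 15)*z = (-12 + 15)*(-6) = 3*(-6) = -18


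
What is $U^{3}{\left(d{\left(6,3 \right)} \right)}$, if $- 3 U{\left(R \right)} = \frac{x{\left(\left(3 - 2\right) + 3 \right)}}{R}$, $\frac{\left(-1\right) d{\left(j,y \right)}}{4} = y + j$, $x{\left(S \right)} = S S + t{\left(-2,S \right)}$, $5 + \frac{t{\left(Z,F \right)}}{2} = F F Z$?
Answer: $- \frac{24389}{157464} \approx -0.15489$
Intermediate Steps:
$t{\left(Z,F \right)} = -10 + 2 Z F^{2}$ ($t{\left(Z,F \right)} = -10 + 2 F F Z = -10 + 2 F^{2} Z = -10 + 2 Z F^{2}$)
$x{\left(S \right)} = -10 - 3 S^{2}$ ($x{\left(S \right)} = S S + \left(-10 + 2 \left(-2\right) S^{2}\right) = S^{2} - \left(10 + 4 S^{2}\right) = -10 - 3 S^{2}$)
$d{\left(j,y \right)} = - 4 j - 4 y$ ($d{\left(j,y \right)} = - 4 \left(y + j\right) = - 4 \left(j + y\right) = - 4 j - 4 y$)
$U{\left(R \right)} = \frac{58}{3 R}$ ($U{\left(R \right)} = - \frac{\left(-10 - 3 \left(\left(3 - 2\right) + 3\right)^{2}\right) \frac{1}{R}}{3} = - \frac{\left(-10 - 3 \left(1 + 3\right)^{2}\right) \frac{1}{R}}{3} = - \frac{\left(-10 - 3 \cdot 4^{2}\right) \frac{1}{R}}{3} = - \frac{\left(-10 - 48\right) \frac{1}{R}}{3} = - \frac{\left(-58\right) \frac{1}{R}}{3} = \frac{58}{3 R}$)
$U^{3}{\left(d{\left(6,3 \right)} \right)} = \left(\frac{58}{3 \left(\left(-4\right) 6 - 12\right)}\right)^{3} = \left(\frac{58}{3 \left(-24 - 12\right)}\right)^{3} = \left(\frac{58}{3 \left(-36\right)}\right)^{3} = \left(\frac{58}{3} \left(- \frac{1}{36}\right)\right)^{3} = \left(- \frac{29}{54}\right)^{3} = - \frac{24389}{157464}$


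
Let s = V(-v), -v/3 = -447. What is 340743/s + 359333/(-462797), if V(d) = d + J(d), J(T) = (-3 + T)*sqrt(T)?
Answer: 52*(-9287376*sqrt(149) + 1013953229*I)/(1388391*(-149*I + 448*sqrt(149))) ≈ -0.96494 + 6.9182*I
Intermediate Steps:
J(T) = sqrt(T)*(-3 + T)
v = 1341 (v = -3*(-447) = 1341)
V(d) = d + sqrt(d)*(-3 + d)
s = -1341 - 4032*I*sqrt(149) (s = -1*1341 + sqrt(-1*1341)*(-3 - 1*1341) = -1341 + sqrt(-1341)*(-3 - 1341) = -1341 + (3*I*sqrt(149))*(-1344) = -1341 - 4032*I*sqrt(149) ≈ -1341.0 - 49217.0*I)
340743/s + 359333/(-462797) = 340743/(-1341 - 4032*I*sqrt(149)) + 359333/(-462797) = 340743/(-1341 - 4032*I*sqrt(149)) + 359333*(-1/462797) = 340743/(-1341 - 4032*I*sqrt(149)) - 359333/462797 = -359333/462797 + 340743/(-1341 - 4032*I*sqrt(149))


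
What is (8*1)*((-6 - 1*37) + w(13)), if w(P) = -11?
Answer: -432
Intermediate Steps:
(8*1)*((-6 - 1*37) + w(13)) = (8*1)*((-6 - 1*37) - 11) = 8*((-6 - 37) - 11) = 8*(-43 - 11) = 8*(-54) = -432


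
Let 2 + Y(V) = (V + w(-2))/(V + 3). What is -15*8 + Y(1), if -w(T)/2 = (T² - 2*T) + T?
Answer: -499/4 ≈ -124.75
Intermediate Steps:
w(T) = -2*T² + 2*T (w(T) = -2*((T² - 2*T) + T) = -2*(T² - T) = -2*T² + 2*T)
Y(V) = -2 + (-12 + V)/(3 + V) (Y(V) = -2 + (V + 2*(-2)*(1 - 1*(-2)))/(V + 3) = -2 + (V + 2*(-2)*(1 + 2))/(3 + V) = -2 + (V + 2*(-2)*3)/(3 + V) = -2 + (V - 12)/(3 + V) = -2 + (-12 + V)/(3 + V))
-15*8 + Y(1) = -15*8 + (-18 - 1*1)/(3 + 1) = -120 + (-18 - 1)/4 = -120 + (¼)*(-19) = -120 - 19/4 = -499/4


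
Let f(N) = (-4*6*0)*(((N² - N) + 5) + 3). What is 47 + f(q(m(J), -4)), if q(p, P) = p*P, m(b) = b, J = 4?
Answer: 47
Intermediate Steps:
q(p, P) = P*p
f(N) = 0 (f(N) = (-24*0)*((5 + N² - N) + 3) = 0*(8 + N² - N) = 0)
47 + f(q(m(J), -4)) = 47 + 0 = 47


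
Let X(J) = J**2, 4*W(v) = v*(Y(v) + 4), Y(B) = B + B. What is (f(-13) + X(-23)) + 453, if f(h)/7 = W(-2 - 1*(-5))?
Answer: 2069/2 ≈ 1034.5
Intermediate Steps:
Y(B) = 2*B
W(v) = v*(4 + 2*v)/4 (W(v) = (v*(2*v + 4))/4 = (v*(4 + 2*v))/4 = v*(4 + 2*v)/4)
f(h) = 105/2 (f(h) = 7*((-2 - 1*(-5))*(2 + (-2 - 1*(-5)))/2) = 7*((-2 + 5)*(2 + (-2 + 5))/2) = 7*((1/2)*3*(2 + 3)) = 7*((1/2)*3*5) = 7*(15/2) = 105/2)
(f(-13) + X(-23)) + 453 = (105/2 + (-23)**2) + 453 = (105/2 + 529) + 453 = 1163/2 + 453 = 2069/2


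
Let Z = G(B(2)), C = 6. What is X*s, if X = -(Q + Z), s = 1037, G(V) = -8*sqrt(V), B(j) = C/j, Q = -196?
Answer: 203252 + 8296*sqrt(3) ≈ 2.1762e+5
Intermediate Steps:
B(j) = 6/j
Z = -8*sqrt(3) ≈ -13.856
X = 196 + 8*sqrt(3) (X = -(-196 - 8*sqrt(3)) = 196 + 8*sqrt(3) ≈ 209.86)
X*s = (196 + 8*sqrt(3))*1037 = 203252 + 8296*sqrt(3)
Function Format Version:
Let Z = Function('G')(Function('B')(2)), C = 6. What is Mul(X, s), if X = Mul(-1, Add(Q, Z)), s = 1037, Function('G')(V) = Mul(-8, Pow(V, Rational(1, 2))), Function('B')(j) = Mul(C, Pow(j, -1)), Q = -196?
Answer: Add(203252, Mul(8296, Pow(3, Rational(1, 2)))) ≈ 2.1762e+5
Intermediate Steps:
Function('B')(j) = Mul(6, Pow(j, -1))
Z = Mul(-8, Pow(3, Rational(1, 2))) (Z = Mul(-8, Pow(Mul(6, Pow(2, -1)), Rational(1, 2))) = Mul(-8, Pow(Mul(6, Rational(1, 2)), Rational(1, 2))) = Mul(-8, Pow(3, Rational(1, 2))) ≈ -13.856)
X = Add(196, Mul(8, Pow(3, Rational(1, 2)))) (X = Mul(-1, Add(-196, Mul(-8, Pow(3, Rational(1, 2))))) = Add(196, Mul(8, Pow(3, Rational(1, 2)))) ≈ 209.86)
Mul(X, s) = Mul(Add(196, Mul(8, Pow(3, Rational(1, 2)))), 1037) = Add(203252, Mul(8296, Pow(3, Rational(1, 2))))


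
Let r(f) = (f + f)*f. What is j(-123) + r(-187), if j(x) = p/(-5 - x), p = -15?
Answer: 8252669/118 ≈ 69938.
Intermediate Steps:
j(x) = -15/(-5 - x)
r(f) = 2*f² (r(f) = (2*f)*f = 2*f²)
j(-123) + r(-187) = 15/(5 - 123) + 2*(-187)² = 15/(-118) + 2*34969 = 15*(-1/118) + 69938 = -15/118 + 69938 = 8252669/118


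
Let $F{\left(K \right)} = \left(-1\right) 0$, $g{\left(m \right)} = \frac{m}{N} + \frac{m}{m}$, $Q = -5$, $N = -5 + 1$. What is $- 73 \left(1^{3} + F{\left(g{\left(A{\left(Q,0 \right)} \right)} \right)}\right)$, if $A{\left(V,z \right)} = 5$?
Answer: $-73$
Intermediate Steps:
$N = -4$
$g{\left(m \right)} = 1 - \frac{m}{4}$ ($g{\left(m \right)} = \frac{m}{-4} + \frac{m}{m} = m \left(- \frac{1}{4}\right) + 1 = - \frac{m}{4} + 1 = 1 - \frac{m}{4}$)
$F{\left(K \right)} = 0$
$- 73 \left(1^{3} + F{\left(g{\left(A{\left(Q,0 \right)} \right)} \right)}\right) = - 73 \left(1^{3} + 0\right) = - 73 \left(1 + 0\right) = \left(-73\right) 1 = -73$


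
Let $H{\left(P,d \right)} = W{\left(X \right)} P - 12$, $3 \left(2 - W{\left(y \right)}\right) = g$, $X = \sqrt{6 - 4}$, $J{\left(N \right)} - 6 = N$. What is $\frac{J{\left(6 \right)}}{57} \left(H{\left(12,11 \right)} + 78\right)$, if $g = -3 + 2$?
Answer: $\frac{376}{19} \approx 19.789$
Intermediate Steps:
$J{\left(N \right)} = 6 + N$
$g = -1$
$X = \sqrt{2} \approx 1.4142$
$W{\left(y \right)} = \frac{7}{3}$ ($W{\left(y \right)} = 2 - - \frac{1}{3} = 2 + \frac{1}{3} = \frac{7}{3}$)
$H{\left(P,d \right)} = -12 + \frac{7 P}{3}$ ($H{\left(P,d \right)} = \frac{7 P}{3} - 12 = -12 + \frac{7 P}{3}$)
$\frac{J{\left(6 \right)}}{57} \left(H{\left(12,11 \right)} + 78\right) = \frac{6 + 6}{57} \left(\left(-12 + \frac{7}{3} \cdot 12\right) + 78\right) = 12 \cdot \frac{1}{57} \left(\left(-12 + 28\right) + 78\right) = \frac{4 \left(16 + 78\right)}{19} = \frac{4}{19} \cdot 94 = \frac{376}{19}$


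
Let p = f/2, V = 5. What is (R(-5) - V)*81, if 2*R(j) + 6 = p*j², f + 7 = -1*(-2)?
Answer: -12717/4 ≈ -3179.3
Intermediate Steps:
f = -5 (f = -7 - 1*(-2) = -7 + 2 = -5)
p = -5/2 ≈ -2.5000
R(j) = -3 - 5*j²/4 (R(j) = -3 + (-5*j²/2)/2 = -3 - 5*j²/4)
(R(-5) - V)*81 = ((-3 - 5/4*(-5)²) - 1*5)*81 = ((-3 - 5/4*25) - 5)*81 = ((-3 - 125/4) - 5)*81 = (-137/4 - 5)*81 = -157/4*81 = -12717/4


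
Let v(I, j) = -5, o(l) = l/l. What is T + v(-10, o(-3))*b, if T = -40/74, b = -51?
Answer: 9415/37 ≈ 254.46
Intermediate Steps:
o(l) = 1
T = -20/37 (T = -40*1/74 = -20/37 ≈ -0.54054)
T + v(-10, o(-3))*b = -20/37 - 5*(-51) = -20/37 + 255 = 9415/37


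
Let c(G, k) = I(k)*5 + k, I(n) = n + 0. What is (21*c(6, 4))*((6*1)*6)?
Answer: 18144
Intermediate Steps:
I(n) = n
c(G, k) = 6*k (c(G, k) = k*5 + k = 5*k + k = 6*k)
(21*c(6, 4))*((6*1)*6) = (21*(6*4))*((6*1)*6) = (21*24)*(6*6) = 504*36 = 18144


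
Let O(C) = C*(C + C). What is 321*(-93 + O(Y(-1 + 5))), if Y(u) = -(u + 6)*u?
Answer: 997347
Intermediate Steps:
Y(u) = -u*(6 + u) (Y(u) = -(6 + u)*u = -u*(6 + u))
O(C) = 2*C**2 (O(C) = C*(2*C) = 2*C**2)
321*(-93 + O(Y(-1 + 5))) = 321*(-93 + 2*(-(-1 + 5)*(6 + (-1 + 5)))**2) = 321*(-93 + 2*(-1*4*(6 + 4))**2) = 321*(-93 + 2*(-1*4*10)**2) = 321*(-93 + 2*(-40)**2) = 321*(-93 + 2*1600) = 321*(-93 + 3200) = 321*3107 = 997347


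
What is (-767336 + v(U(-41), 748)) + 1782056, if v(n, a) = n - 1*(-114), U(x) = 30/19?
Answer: 19281876/19 ≈ 1.0148e+6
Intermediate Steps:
U(x) = 30/19 (U(x) = 30*(1/19) = 30/19)
v(n, a) = 114 + n (v(n, a) = n + 114 = 114 + n)
(-767336 + v(U(-41), 748)) + 1782056 = (-767336 + (114 + 30/19)) + 1782056 = (-767336 + 2196/19) + 1782056 = -14577188/19 + 1782056 = 19281876/19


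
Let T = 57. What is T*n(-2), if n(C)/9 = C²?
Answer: 2052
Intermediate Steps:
n(C) = 9*C²
T*n(-2) = 57*(9*(-2)²) = 57*(9*4) = 57*36 = 2052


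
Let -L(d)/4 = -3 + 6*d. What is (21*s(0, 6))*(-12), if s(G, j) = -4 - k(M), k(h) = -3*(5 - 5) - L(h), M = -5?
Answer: -32256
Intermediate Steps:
L(d) = 12 - 24*d (L(d) = -4*(-3 + 6*d) = 12 - 24*d)
k(h) = -12 + 24*h (k(h) = -3*(5 - 5) - (12 - 24*h) = -3*0 + (-12 + 24*h) = 0 + (-12 + 24*h) = -12 + 24*h)
s(G, j) = 128 (s(G, j) = -4 - (-12 + 24*(-5)) = -4 - (-12 - 120) = -4 - 1*(-132) = -4 + 132 = 128)
(21*s(0, 6))*(-12) = (21*128)*(-12) = 2688*(-12) = -32256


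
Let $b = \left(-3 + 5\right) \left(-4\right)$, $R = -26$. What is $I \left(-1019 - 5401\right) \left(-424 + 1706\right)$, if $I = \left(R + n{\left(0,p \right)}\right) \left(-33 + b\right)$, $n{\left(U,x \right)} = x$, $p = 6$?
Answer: $-6748960800$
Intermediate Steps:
$b = -8$ ($b = 2 \left(-4\right) = -8$)
$I = 820$ ($I = \left(-26 + 6\right) \left(-33 - 8\right) = \left(-20\right) \left(-41\right) = 820$)
$I \left(-1019 - 5401\right) \left(-424 + 1706\right) = 820 \left(-1019 - 5401\right) \left(-424 + 1706\right) = 820 \left(\left(-6420\right) 1282\right) = 820 \left(-8230440\right) = -6748960800$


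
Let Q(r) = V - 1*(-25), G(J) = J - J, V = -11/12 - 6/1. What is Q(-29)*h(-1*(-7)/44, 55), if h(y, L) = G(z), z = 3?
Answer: 0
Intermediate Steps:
V = -83/12 (V = -11*1/12 - 6*1 = -11/12 - 6 = -83/12 ≈ -6.9167)
G(J) = 0
Q(r) = 217/12 (Q(r) = -83/12 - 1*(-25) = -83/12 + 25 = 217/12)
h(y, L) = 0
Q(-29)*h(-1*(-7)/44, 55) = (217/12)*0 = 0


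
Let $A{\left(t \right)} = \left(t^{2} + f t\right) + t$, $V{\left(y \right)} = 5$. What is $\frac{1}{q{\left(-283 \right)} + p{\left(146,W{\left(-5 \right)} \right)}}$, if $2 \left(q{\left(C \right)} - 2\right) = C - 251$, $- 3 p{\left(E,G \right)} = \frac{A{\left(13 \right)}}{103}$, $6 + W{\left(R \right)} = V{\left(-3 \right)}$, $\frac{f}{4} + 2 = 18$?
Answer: $- \frac{103}{27633} \approx -0.0037274$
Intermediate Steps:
$f = 64$ ($f = -8 + 4 \cdot 18 = -8 + 72 = 64$)
$W{\left(R \right)} = -1$ ($W{\left(R \right)} = -6 + 5 = -1$)
$A{\left(t \right)} = t^{2} + 65 t$ ($A{\left(t \right)} = \left(t^{2} + 64 t\right) + t = t^{2} + 65 t$)
$p{\left(E,G \right)} = - \frac{338}{103}$ ($p{\left(E,G \right)} = - \frac{13 \left(65 + 13\right) \frac{1}{103}}{3} = - \frac{13 \cdot 78 \cdot \frac{1}{103}}{3} = - \frac{1014 \cdot \frac{1}{103}}{3} = \left(- \frac{1}{3}\right) \frac{1014}{103} = - \frac{338}{103}$)
$q{\left(C \right)} = - \frac{247}{2} + \frac{C}{2}$ ($q{\left(C \right)} = 2 + \frac{C - 251}{2} = 2 + \frac{-251 + C}{2} = 2 + \left(- \frac{251}{2} + \frac{C}{2}\right) = - \frac{247}{2} + \frac{C}{2}$)
$\frac{1}{q{\left(-283 \right)} + p{\left(146,W{\left(-5 \right)} \right)}} = \frac{1}{\left(- \frac{247}{2} + \frac{1}{2} \left(-283\right)\right) - \frac{338}{103}} = \frac{1}{\left(- \frac{247}{2} - \frac{283}{2}\right) - \frac{338}{103}} = \frac{1}{-265 - \frac{338}{103}} = \frac{1}{- \frac{27633}{103}} = - \frac{103}{27633}$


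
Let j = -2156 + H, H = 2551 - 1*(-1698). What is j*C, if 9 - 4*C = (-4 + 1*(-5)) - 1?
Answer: 39767/4 ≈ 9941.8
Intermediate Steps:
H = 4249 (H = 2551 + 1698 = 4249)
j = 2093 (j = -2156 + 4249 = 2093)
C = 19/4 (C = 9/4 - ((-4 + 1*(-5)) - 1)/4 = 9/4 - ((-4 - 5) - 1)/4 = 9/4 - (-9 - 1)/4 = 9/4 - ¼*(-10) = 9/4 + 5/2 = 19/4 ≈ 4.7500)
j*C = 2093*(19/4) = 39767/4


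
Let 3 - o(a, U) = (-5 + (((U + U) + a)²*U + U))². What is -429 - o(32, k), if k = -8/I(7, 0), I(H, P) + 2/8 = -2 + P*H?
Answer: 15712075433113/531441 ≈ 2.9565e+7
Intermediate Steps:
I(H, P) = -9/4 + H*P (I(H, P) = -¼ + (-2 + P*H) = -¼ + (-2 + H*P) = -9/4 + H*P)
k = 32/9 (k = -8/(-9/4 + 7*0) = -8/(-9/4 + 0) = -8/(-9/4) = -8*(-4/9) = 32/9 ≈ 3.5556)
o(a, U) = 3 - (-5 + U + U*(a + 2*U)²)² (o(a, U) = 3 - (-5 + (((U + U) + a)²*U + U))² = 3 - (-5 + ((2*U + a)²*U + U))² = 3 - (-5 + ((a + 2*U)²*U + U))² = 3 - (-5 + (U*(a + 2*U)² + U))² = 3 - (-5 + (U + U*(a + 2*U)²))² = 3 - (-5 + U + U*(a + 2*U)²)²)
-429 - o(32, k) = -429 - (3 - (-5 + 32/9 + 32*(32 + 2*(32/9))²/9)²) = -429 - (3 - (-5 + 32/9 + 32*(32 + 64/9)²/9)²) = -429 - (3 - (-5 + 32/9 + 32*(352/9)²/9)²) = -429 - (3 - (-5 + 32/9 + (32/9)*(123904/81))²) = -429 - (3 - (-5 + 32/9 + 3964928/729)²) = -429 - (3 - (3963875/729)²) = -429 - (3 - 1*15712305015625/531441) = -429 - (3 - 15712305015625/531441) = -429 - 1*(-15712303421302/531441) = -429 + 15712303421302/531441 = 15712075433113/531441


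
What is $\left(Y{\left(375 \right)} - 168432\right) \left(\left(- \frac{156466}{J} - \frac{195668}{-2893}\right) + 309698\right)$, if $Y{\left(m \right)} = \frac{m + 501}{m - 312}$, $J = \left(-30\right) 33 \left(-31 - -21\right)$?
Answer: $- \frac{142619881286882038}{2733885} \approx -5.2167 \cdot 10^{10}$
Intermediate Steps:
$J = 9900$ ($J = - 990 \left(-31 + 21\right) = \left(-990\right) \left(-10\right) = 9900$)
$Y{\left(m \right)} = \frac{501 + m}{-312 + m}$
$\left(Y{\left(375 \right)} - 168432\right) \left(\left(- \frac{156466}{J} - \frac{195668}{-2893}\right) + 309698\right) = \left(\frac{501 + 375}{-312 + 375} - 168432\right) \left(\left(- \frac{156466}{9900} - \frac{195668}{-2893}\right) + 309698\right) = \left(\frac{1}{63} \cdot 876 - 168432\right) \left(\left(\left(-156466\right) \frac{1}{9900} - - \frac{17788}{263}\right) + 309698\right) = \left(\frac{1}{63} \cdot 876 - 168432\right) \left(\left(- \frac{78233}{4950} + \frac{17788}{263}\right) + 309698\right) = \left(\frac{292}{21} - 168432\right) \left(\frac{67475321}{1301850} + 309698\right) = \left(- \frac{3536780}{21}\right) \frac{403247816621}{1301850} = - \frac{142619881286882038}{2733885}$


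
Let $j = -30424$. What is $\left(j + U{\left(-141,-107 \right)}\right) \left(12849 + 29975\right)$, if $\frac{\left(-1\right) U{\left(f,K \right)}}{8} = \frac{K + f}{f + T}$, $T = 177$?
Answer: $- \frac{11704655680}{9} \approx -1.3005 \cdot 10^{9}$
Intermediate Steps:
$U{\left(f,K \right)} = - \frac{8 \left(K + f\right)}{177 + f}$ ($U{\left(f,K \right)} = - 8 \frac{K + f}{f + 177} = - 8 \frac{K + f}{177 + f} = - \frac{8 \left(K + f\right)}{177 + f}$)
$\left(j + U{\left(-141,-107 \right)}\right) \left(12849 + 29975\right) = \left(-30424 + \frac{8 \left(\left(-1\right) \left(-107\right) - -141\right)}{177 - 141}\right) \left(12849 + 29975\right) = \left(-30424 + \frac{8 \left(107 + 141\right)}{36}\right) 42824 = \left(-30424 + 8 \cdot \frac{1}{36} \cdot 248\right) 42824 = \left(-30424 + \frac{496}{9}\right) 42824 = \left(- \frac{273320}{9}\right) 42824 = - \frac{11704655680}{9}$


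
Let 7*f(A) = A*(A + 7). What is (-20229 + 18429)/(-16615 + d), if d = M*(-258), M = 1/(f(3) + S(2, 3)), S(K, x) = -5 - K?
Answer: 34200/313879 ≈ 0.10896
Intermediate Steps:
f(A) = A*(7 + A)/7 (f(A) = (A*(A + 7))/7 = (A*(7 + A))/7 = A*(7 + A)/7)
M = -7/19 (M = 1/((⅐)*3*(7 + 3) + (-5 - 1*2)) = 1/((⅐)*3*10 + (-5 - 2)) = 1/(30/7 - 7) = 1/(-19/7) = -7/19 ≈ -0.36842)
d = 1806/19 (d = -7/19*(-258) = 1806/19 ≈ 95.053)
(-20229 + 18429)/(-16615 + d) = (-20229 + 18429)/(-16615 + 1806/19) = -1800/(-313879/19) = -1800*(-19/313879) = 34200/313879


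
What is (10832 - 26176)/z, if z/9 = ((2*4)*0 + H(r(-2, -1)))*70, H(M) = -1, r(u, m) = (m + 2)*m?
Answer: 1096/45 ≈ 24.356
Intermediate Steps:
r(u, m) = m*(2 + m) (r(u, m) = (2 + m)*m = m*(2 + m))
z = -630 (z = 9*(((2*4)*0 - 1)*70) = 9*((8*0 - 1)*70) = 9*((0 - 1)*70) = 9*(-1*70) = 9*(-70) = -630)
(10832 - 26176)/z = (10832 - 26176)/(-630) = -15344*(-1/630) = 1096/45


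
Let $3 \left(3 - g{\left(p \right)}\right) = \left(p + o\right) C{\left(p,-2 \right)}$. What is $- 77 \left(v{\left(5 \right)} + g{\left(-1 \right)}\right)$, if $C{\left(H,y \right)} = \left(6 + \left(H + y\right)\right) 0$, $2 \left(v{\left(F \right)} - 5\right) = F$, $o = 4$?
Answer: $- \frac{1617}{2} \approx -808.5$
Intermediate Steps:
$v{\left(F \right)} = 5 + \frac{F}{2}$
$C{\left(H,y \right)} = 0$ ($C{\left(H,y \right)} = \left(6 + H + y\right) 0 = 0$)
$g{\left(p \right)} = 3$ ($g{\left(p \right)} = 3 - \frac{\left(p + 4\right) 0}{3} = 3 - \frac{\left(4 + p\right) 0}{3} = 3 - 0 = 3 + 0 = 3$)
$- 77 \left(v{\left(5 \right)} + g{\left(-1 \right)}\right) = - 77 \left(\left(5 + \frac{1}{2} \cdot 5\right) + 3\right) = - 77 \left(\left(5 + \frac{5}{2}\right) + 3\right) = - 77 \left(\frac{15}{2} + 3\right) = \left(-77\right) \frac{21}{2} = - \frac{1617}{2}$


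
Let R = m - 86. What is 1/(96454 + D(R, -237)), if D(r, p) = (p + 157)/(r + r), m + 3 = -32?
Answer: 121/11670974 ≈ 1.0368e-5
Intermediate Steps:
m = -35 (m = -3 - 32 = -35)
R = -121 (R = -35 - 86 = -121)
D(r, p) = (157 + p)/(2*r) (D(r, p) = (157 + p)/((2*r)) = (157 + p)*(1/(2*r)) = (157 + p)/(2*r))
1/(96454 + D(R, -237)) = 1/(96454 + (1/2)*(157 - 237)/(-121)) = 1/(96454 + (1/2)*(-1/121)*(-80)) = 1/(96454 + 40/121) = 1/(11670974/121) = 121/11670974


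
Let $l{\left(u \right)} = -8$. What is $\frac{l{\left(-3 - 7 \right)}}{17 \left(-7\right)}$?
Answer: $\frac{8}{119} \approx 0.067227$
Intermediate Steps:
$\frac{l{\left(-3 - 7 \right)}}{17 \left(-7\right)} = - \frac{8}{17 \left(-7\right)} = - \frac{8}{-119} = \left(-8\right) \left(- \frac{1}{119}\right) = \frac{8}{119}$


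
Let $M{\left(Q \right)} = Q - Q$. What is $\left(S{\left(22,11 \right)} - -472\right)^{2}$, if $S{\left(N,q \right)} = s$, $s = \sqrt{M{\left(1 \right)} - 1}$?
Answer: $\left(472 + i\right)^{2} \approx 2.2278 \cdot 10^{5} + 944.0 i$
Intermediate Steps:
$M{\left(Q \right)} = 0$
$s = i$ ($s = \sqrt{0 - 1} = \sqrt{-1} = i \approx 1.0 i$)
$S{\left(N,q \right)} = i$
$\left(S{\left(22,11 \right)} - -472\right)^{2} = \left(i - -472\right)^{2} = \left(i + 472\right)^{2} = \left(472 + i\right)^{2}$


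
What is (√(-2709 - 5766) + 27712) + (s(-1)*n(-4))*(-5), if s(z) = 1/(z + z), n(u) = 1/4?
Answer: 221701/8 + 5*I*√339 ≈ 27713.0 + 92.06*I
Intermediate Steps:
n(u) = ¼
s(z) = 1/(2*z)
(√(-2709 - 5766) + 27712) + (s(-1)*n(-4))*(-5) = (√(-2709 - 5766) + 27712) + (((½)/(-1))*(¼))*(-5) = (√(-8475) + 27712) + (((½)*(-1))*(¼))*(-5) = (5*I*√339 + 27712) - ½*¼*(-5) = (27712 + 5*I*√339) - ⅛*(-5) = (27712 + 5*I*√339) + 5/8 = 221701/8 + 5*I*√339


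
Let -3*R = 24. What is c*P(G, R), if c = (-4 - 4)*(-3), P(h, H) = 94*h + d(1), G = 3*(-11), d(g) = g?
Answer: -74424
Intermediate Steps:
R = -8 (R = -⅓*24 = -8)
G = -33
P(h, H) = 1 + 94*h (P(h, H) = 94*h + 1 = 1 + 94*h)
c = 24 (c = -8*(-3) = 24)
c*P(G, R) = 24*(1 + 94*(-33)) = 24*(1 - 3102) = 24*(-3101) = -74424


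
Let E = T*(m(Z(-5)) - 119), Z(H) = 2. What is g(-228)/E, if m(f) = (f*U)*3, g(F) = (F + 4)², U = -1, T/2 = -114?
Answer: 12544/7125 ≈ 1.7606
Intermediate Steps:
T = -228 (T = 2*(-114) = -228)
g(F) = (4 + F)²
m(f) = -3*f (m(f) = (f*(-1))*3 = -f*3 = -3*f)
E = 28500 (E = -228*(-3*2 - 119) = -228*(-6 - 119) = -228*(-125) = 28500)
g(-228)/E = (4 - 228)²/28500 = (-224)²*(1/28500) = 50176*(1/28500) = 12544/7125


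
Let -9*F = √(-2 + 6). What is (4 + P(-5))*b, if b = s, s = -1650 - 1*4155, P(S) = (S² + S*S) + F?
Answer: -312180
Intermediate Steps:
F = -2/9 (F = -√(-2 + 6)/9 = -√4/9 = -⅑*2 = -2/9 ≈ -0.22222)
P(S) = -2/9 + 2*S² (P(S) = (S² + S*S) - 2/9 = (S² + S²) - 2/9 = 2*S² - 2/9 = -2/9 + 2*S²)
s = -5805 (s = -1650 - 4155 = -5805)
b = -5805
(4 + P(-5))*b = (4 + (-2/9 + 2*(-5)²))*(-5805) = (4 + (-2/9 + 2*25))*(-5805) = (4 + (-2/9 + 50))*(-5805) = (4 + 448/9)*(-5805) = (484/9)*(-5805) = -312180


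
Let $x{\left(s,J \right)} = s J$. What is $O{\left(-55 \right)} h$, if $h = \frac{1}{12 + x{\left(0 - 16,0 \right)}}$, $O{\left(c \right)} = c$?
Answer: $- \frac{55}{12} \approx -4.5833$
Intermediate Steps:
$x{\left(s,J \right)} = J s$
$h = \frac{1}{12}$ ($h = \frac{1}{12 + 0 \left(0 - 16\right)} = \frac{1}{12 + 0 \left(-16\right)} = \frac{1}{12 + 0} = \frac{1}{12} \approx 0.083333$)
$O{\left(-55 \right)} h = \left(-55\right) \frac{1}{12} = - \frac{55}{12}$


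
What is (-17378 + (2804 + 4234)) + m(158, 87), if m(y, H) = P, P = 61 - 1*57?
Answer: -10336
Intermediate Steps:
P = 4 (P = 61 - 57 = 4)
m(y, H) = 4
(-17378 + (2804 + 4234)) + m(158, 87) = (-17378 + (2804 + 4234)) + 4 = (-17378 + 7038) + 4 = -10340 + 4 = -10336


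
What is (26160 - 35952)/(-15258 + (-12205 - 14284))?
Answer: 9792/41747 ≈ 0.23456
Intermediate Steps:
(26160 - 35952)/(-15258 + (-12205 - 14284)) = -9792/(-15258 - 26489) = -9792/(-41747) = -9792*(-1/41747) = 9792/41747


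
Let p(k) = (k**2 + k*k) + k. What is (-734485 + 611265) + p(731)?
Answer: 946233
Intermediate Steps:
p(k) = k + 2*k**2 (p(k) = (k**2 + k**2) + k = 2*k**2 + k = k + 2*k**2)
(-734485 + 611265) + p(731) = (-734485 + 611265) + 731*(1 + 2*731) = -123220 + 731*(1 + 1462) = -123220 + 731*1463 = -123220 + 1069453 = 946233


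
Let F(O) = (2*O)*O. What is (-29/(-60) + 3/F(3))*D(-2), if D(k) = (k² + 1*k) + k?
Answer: 0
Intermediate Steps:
F(O) = 2*O²
D(k) = k² + 2*k (D(k) = (k² + k) + k = (k + k²) + k = k² + 2*k)
(-29/(-60) + 3/F(3))*D(-2) = (-29/(-60) + 3/((2*3²)))*(-2*(2 - 2)) = (-29*(-1/60) + 3/((2*9)))*(-2*0) = (29/60 + 3/18)*0 = (29/60 + 3*(1/18))*0 = (29/60 + ⅙)*0 = (13/20)*0 = 0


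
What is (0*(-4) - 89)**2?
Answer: 7921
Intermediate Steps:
(0*(-4) - 89)**2 = (0 - 89)**2 = (-89)**2 = 7921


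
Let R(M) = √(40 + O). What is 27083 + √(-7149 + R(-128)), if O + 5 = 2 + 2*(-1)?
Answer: 27083 + √(-7149 + √35) ≈ 27083.0 + 84.517*I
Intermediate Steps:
O = -5 (O = -5 + (2 + 2*(-1)) = -5 + (2 - 2) = -5 + 0 = -5)
R(M) = √35 (R(M) = √(40 - 5) = √35)
27083 + √(-7149 + R(-128)) = 27083 + √(-7149 + √35)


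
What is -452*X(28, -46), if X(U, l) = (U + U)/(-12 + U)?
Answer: -1582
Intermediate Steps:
X(U, l) = 2*U/(-12 + U) (X(U, l) = (2*U)/(-12 + U) = 2*U/(-12 + U))
-452*X(28, -46) = -904*28/(-12 + 28) = -904*28/16 = -452*7/2 = -1582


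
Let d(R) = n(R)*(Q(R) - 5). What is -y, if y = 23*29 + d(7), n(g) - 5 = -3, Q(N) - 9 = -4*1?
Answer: -667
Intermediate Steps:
Q(N) = 5 (Q(N) = 9 - 4*1 = 9 - 4 = 5)
n(g) = 2 (n(g) = 5 - 3 = 2)
d(R) = 0 (d(R) = 2*(5 - 5) = 2*0 = 0)
y = 667 (y = 23*29 + 0 = 667 + 0 = 667)
-y = -1*667 = -667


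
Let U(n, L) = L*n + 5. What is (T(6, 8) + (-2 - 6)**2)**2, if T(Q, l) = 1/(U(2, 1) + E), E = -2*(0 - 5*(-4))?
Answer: 4456321/1089 ≈ 4092.1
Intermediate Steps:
E = -40 (E = -2*(0 + 20) = -2*20 = -40)
U(n, L) = 5 + L*n
T(Q, l) = -1/33 (T(Q, l) = 1/((5 + 1*2) - 40) = 1/((5 + 2) - 40) = 1/(7 - 40) = 1/(-33) = -1/33)
(T(6, 8) + (-2 - 6)**2)**2 = (-1/33 + (-2 - 6)**2)**2 = (-1/33 + (-8)**2)**2 = (-1/33 + 64)**2 = (2111/33)**2 = 4456321/1089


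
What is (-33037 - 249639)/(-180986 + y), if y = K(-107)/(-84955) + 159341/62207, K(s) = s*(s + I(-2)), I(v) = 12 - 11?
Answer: 1493884905053060/956461200582549 ≈ 1.5619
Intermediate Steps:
I(v) = 1
K(s) = s*(1 + s) (K(s) = s*(s + 1) = s*(1 + s))
y = 12831262861/5284795685 (y = -107*(1 - 107)/(-84955) + 159341/62207 = -107*(-106)*(-1/84955) + 159341*(1/62207) = 11342*(-1/84955) + 159341/62207 = -11342/84955 + 159341/62207 = 12831262861/5284795685 ≈ 2.4280)
(-33037 - 249639)/(-180986 + y) = (-33037 - 249639)/(-180986 + 12831262861/5284795685) = -282676/(-956461200582549/5284795685) = -282676*(-5284795685/956461200582549) = 1493884905053060/956461200582549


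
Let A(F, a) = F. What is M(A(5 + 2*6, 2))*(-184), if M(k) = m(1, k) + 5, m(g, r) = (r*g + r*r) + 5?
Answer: -58144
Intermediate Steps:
m(g, r) = 5 + r**2 + g*r (m(g, r) = (g*r + r**2) + 5 = (r**2 + g*r) + 5 = 5 + r**2 + g*r)
M(k) = 10 + k + k**2 (M(k) = (5 + k**2 + 1*k) + 5 = (5 + k**2 + k) + 5 = (5 + k + k**2) + 5 = 10 + k + k**2)
M(A(5 + 2*6, 2))*(-184) = (10 + (5 + 2*6) + (5 + 2*6)**2)*(-184) = (10 + (5 + 12) + (5 + 12)**2)*(-184) = (10 + 17 + 17**2)*(-184) = (10 + 17 + 289)*(-184) = 316*(-184) = -58144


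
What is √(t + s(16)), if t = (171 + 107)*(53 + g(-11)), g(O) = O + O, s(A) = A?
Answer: √8634 ≈ 92.919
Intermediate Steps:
g(O) = 2*O
t = 8618 (t = (171 + 107)*(53 + 2*(-11)) = 278*(53 - 22) = 278*31 = 8618)
√(t + s(16)) = √(8618 + 16) = √8634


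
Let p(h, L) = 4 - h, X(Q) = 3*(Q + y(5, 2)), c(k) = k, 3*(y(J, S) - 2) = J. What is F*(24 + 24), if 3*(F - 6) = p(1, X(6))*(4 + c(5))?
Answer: 720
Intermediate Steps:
y(J, S) = 2 + J/3
X(Q) = 11 + 3*Q (X(Q) = 3*(Q + (2 + (1/3)*5)) = 3*(Q + (2 + 5/3)) = 3*(Q + 11/3) = 3*(11/3 + Q) = 11 + 3*Q)
F = 15 (F = 6 + ((4 - 1*1)*(4 + 5))/3 = 6 + ((4 - 1)*9)/3 = 6 + (3*9)/3 = 6 + (1/3)*27 = 6 + 9 = 15)
F*(24 + 24) = 15*(24 + 24) = 15*48 = 720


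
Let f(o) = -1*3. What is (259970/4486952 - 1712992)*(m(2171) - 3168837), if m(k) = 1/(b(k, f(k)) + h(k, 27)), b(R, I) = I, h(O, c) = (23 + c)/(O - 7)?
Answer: 39225403450168885077213/7226236196 ≈ 5.4282e+12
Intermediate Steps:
f(o) = -3
h(O, c) = (23 + c)/(-7 + O)
m(k) = 1/(-3 + 50/(-7 + k)) (m(k) = 1/(-3 + (23 + 27)/(-7 + k)) = 1/(-3 + 50/(-7 + k)))
(259970/4486952 - 1712992)*(m(2171) - 3168837) = (259970/4486952 - 1712992)*((7 - 1*2171)/(-71 + 3*2171) - 3168837) = (259970*(1/4486952) - 1712992)*((7 - 2171)/(-71 + 6513) - 3168837) = (129985/2243476 - 1712992)*(-2164/6442 - 3168837) = -3843056310207*((1/6442)*(-2164) - 3168837)/2243476 = -3843056310207*(-1082/3221 - 3168837)/2243476 = -3843056310207/2243476*(-10206825059/3221) = 39225403450168885077213/7226236196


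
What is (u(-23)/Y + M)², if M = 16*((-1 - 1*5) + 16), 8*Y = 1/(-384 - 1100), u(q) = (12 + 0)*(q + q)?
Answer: 42948414678016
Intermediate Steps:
u(q) = 24*q (u(q) = 12*(2*q) = 24*q)
Y = -1/11872 (Y = 1/(8*(-384 - 1100)) = (⅛)/(-1484) = (⅛)*(-1/1484) = -1/11872 ≈ -8.4232e-5)
M = 160 (M = 16*((-1 - 5) + 16) = 16*(-6 + 16) = 16*10 = 160)
(u(-23)/Y + M)² = ((24*(-23))/(-1/11872) + 160)² = (-552*(-11872) + 160)² = (6553344 + 160)² = 6553504² = 42948414678016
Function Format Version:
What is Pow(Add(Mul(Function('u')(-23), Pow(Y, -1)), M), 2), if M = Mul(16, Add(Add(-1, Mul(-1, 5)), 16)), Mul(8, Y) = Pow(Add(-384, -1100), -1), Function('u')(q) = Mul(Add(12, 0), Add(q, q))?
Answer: 42948414678016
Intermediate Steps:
Function('u')(q) = Mul(24, q) (Function('u')(q) = Mul(12, Mul(2, q)) = Mul(24, q))
Y = Rational(-1, 11872) (Y = Mul(Rational(1, 8), Pow(Add(-384, -1100), -1)) = Mul(Rational(1, 8), Pow(-1484, -1)) = Mul(Rational(1, 8), Rational(-1, 1484)) = Rational(-1, 11872) ≈ -8.4232e-5)
M = 160 (M = Mul(16, Add(Add(-1, -5), 16)) = Mul(16, Add(-6, 16)) = Mul(16, 10) = 160)
Pow(Add(Mul(Function('u')(-23), Pow(Y, -1)), M), 2) = Pow(Add(Mul(Mul(24, -23), Pow(Rational(-1, 11872), -1)), 160), 2) = Pow(Add(Mul(-552, -11872), 160), 2) = Pow(Add(6553344, 160), 2) = Pow(6553504, 2) = 42948414678016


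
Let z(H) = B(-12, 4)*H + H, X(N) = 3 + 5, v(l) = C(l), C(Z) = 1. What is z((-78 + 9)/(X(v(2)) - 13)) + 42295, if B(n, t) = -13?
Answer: 210647/5 ≈ 42129.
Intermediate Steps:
v(l) = 1
X(N) = 8
z(H) = -12*H (z(H) = -13*H + H = -12*H)
z((-78 + 9)/(X(v(2)) - 13)) + 42295 = -12*(-78 + 9)/(8 - 13) + 42295 = -(-828)/(-5) + 42295 = -(-828)*(-1)/5 + 42295 = -12*69/5 + 42295 = -828/5 + 42295 = 210647/5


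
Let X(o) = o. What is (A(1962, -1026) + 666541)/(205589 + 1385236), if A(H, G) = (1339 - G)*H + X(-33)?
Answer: 5306638/1590825 ≈ 3.3358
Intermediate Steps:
A(H, G) = -33 + H*(1339 - G) (A(H, G) = (1339 - G)*H - 33 = H*(1339 - G) - 33 = -33 + H*(1339 - G))
(A(1962, -1026) + 666541)/(205589 + 1385236) = ((-33 + 1339*1962 - 1*(-1026)*1962) + 666541)/(205589 + 1385236) = ((-33 + 2627118 + 2013012) + 666541)/1590825 = (4640097 + 666541)*(1/1590825) = 5306638*(1/1590825) = 5306638/1590825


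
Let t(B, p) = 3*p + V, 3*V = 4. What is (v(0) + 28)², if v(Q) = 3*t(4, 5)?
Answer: 5929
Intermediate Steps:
V = 4/3 (V = (⅓)*4 = 4/3 ≈ 1.3333)
t(B, p) = 4/3 + 3*p (t(B, p) = 3*p + 4/3 = 4/3 + 3*p)
v(Q) = 49 (v(Q) = 3*(4/3 + 3*5) = 3*(4/3 + 15) = 3*(49/3) = 49)
(v(0) + 28)² = (49 + 28)² = 77² = 5929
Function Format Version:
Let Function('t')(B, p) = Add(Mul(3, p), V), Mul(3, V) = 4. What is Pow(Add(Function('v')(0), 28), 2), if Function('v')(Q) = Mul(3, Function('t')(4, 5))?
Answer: 5929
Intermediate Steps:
V = Rational(4, 3) (V = Mul(Rational(1, 3), 4) = Rational(4, 3) ≈ 1.3333)
Function('t')(B, p) = Add(Rational(4, 3), Mul(3, p)) (Function('t')(B, p) = Add(Mul(3, p), Rational(4, 3)) = Add(Rational(4, 3), Mul(3, p)))
Function('v')(Q) = 49 (Function('v')(Q) = Mul(3, Add(Rational(4, 3), Mul(3, 5))) = Mul(3, Add(Rational(4, 3), 15)) = Mul(3, Rational(49, 3)) = 49)
Pow(Add(Function('v')(0), 28), 2) = Pow(Add(49, 28), 2) = Pow(77, 2) = 5929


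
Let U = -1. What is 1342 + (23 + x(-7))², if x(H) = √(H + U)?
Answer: 1863 + 92*I*√2 ≈ 1863.0 + 130.11*I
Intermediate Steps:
x(H) = √(-1 + H) (x(H) = √(H - 1) = √(-1 + H))
1342 + (23 + x(-7))² = 1342 + (23 + √(-1 - 7))² = 1342 + (23 + √(-8))² = 1342 + (23 + 2*I*√2)²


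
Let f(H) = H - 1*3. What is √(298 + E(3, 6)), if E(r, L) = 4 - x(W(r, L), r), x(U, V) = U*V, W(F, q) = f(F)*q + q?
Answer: 2*√71 ≈ 16.852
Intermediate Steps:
f(H) = -3 + H (f(H) = H - 3 = -3 + H)
W(F, q) = q + q*(-3 + F) (W(F, q) = (-3 + F)*q + q = q*(-3 + F) + q = q + q*(-3 + F))
E(r, L) = 4 - L*r*(-2 + r) (E(r, L) = 4 - L*(-2 + r)*r = 4 - L*r*(-2 + r))
√(298 + E(3, 6)) = √(298 + (4 - 1*6*3*(-2 + 3))) = √(298 + (4 - 1*6*3*1)) = √(298 + (4 - 18)) = √(298 - 14) = √284 = 2*√71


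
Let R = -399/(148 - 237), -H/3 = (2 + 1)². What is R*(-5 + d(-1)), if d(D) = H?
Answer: -12768/89 ≈ -143.46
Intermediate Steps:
H = -27 (H = -3*(2 + 1)² = -3*3² = -3*9 = -27)
d(D) = -27
R = 399/89 (R = -399/(-89) = -399*(-1/89) = 399/89 ≈ 4.4831)
R*(-5 + d(-1)) = 399*(-5 - 27)/89 = (399/89)*(-32) = -12768/89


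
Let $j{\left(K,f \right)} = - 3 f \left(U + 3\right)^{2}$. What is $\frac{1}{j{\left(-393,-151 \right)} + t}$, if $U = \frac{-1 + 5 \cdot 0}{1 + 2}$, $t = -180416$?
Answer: $- \frac{3}{531584} \approx -5.6435 \cdot 10^{-6}$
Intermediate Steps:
$U = - \frac{1}{3}$ ($U = \frac{-1 + 0}{3} = \left(-1\right) \frac{1}{3} = - \frac{1}{3} \approx -0.33333$)
$j{\left(K,f \right)} = - \frac{64 f}{3}$ ($j{\left(K,f \right)} = - 3 f \left(- \frac{1}{3} + 3\right)^{2} = - 3 f \left(\frac{8}{3}\right)^{2} = - 3 f \frac{64}{9} = - \frac{64 f}{3}$)
$\frac{1}{j{\left(-393,-151 \right)} + t} = \frac{1}{\left(- \frac{64}{3}\right) \left(-151\right) - 180416} = \frac{1}{\frac{9664}{3} - 180416} = \frac{1}{- \frac{531584}{3}} = - \frac{3}{531584}$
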